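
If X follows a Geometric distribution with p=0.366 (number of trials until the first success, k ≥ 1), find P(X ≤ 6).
0.935057

We have X ~ Geometric(p=0.366) (number of trials until the first success, k ≥ 1).

The CDF gives us P(X ≤ k).

Using the CDF:
P(X ≤ 6) = 0.935057

This means there's approximately a 93.5% chance that X is at most 6.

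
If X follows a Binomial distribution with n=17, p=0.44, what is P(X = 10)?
0.091352

We have X ~ Binomial(n=17, p=0.44).

For a Binomial distribution, the PMF gives us the probability of each outcome.

Using the PMF formula:
P(X = 10) = 0.091352

Rounded to 4 decimal places: 0.0914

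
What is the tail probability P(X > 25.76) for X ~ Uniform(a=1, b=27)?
0.047692

We have X ~ Uniform(a=1, b=27).

P(X > 25.76) = 1 - P(X ≤ 25.76)
                = 1 - F(25.76)
                = 1 - 0.952308
                = 0.047692

So there's approximately a 4.8% chance that X exceeds 25.76.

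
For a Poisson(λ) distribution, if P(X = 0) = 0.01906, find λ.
λ = 3.9602

For a Poisson(λ) distribution, the PMF at 0 is:
P(X = 0) = λ^0 e^(-λ) / 0! = e^(-λ)

Given P(X = 0) = 0.01906:
e^(-λ) = 0.01906
-λ = ln(0.01906)
λ = -ln(0.01906) = 3.9602

Verification: e^(-3.9602) = 0.01906 ✓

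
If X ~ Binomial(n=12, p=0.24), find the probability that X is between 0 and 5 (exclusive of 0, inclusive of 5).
0.917531

We have X ~ Binomial(n=12, p=0.24).

To find P(0 < X ≤ 5), we use:
P(0 < X ≤ 5) = P(X ≤ 5) - P(X ≤ 0)
                 = F(5) - F(0)
                 = 0.954664 - 0.037133
                 = 0.917531

So there's approximately a 91.8% chance that X falls in this range.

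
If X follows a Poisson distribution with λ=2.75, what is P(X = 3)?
0.221583

We have X ~ Poisson(λ=2.75).

For a Poisson distribution, the PMF gives us the probability of each outcome.

Using the PMF formula:
P(X = 3) = 0.221583

Rounded to 4 decimal places: 0.2216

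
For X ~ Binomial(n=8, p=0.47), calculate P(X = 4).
0.269521

We have X ~ Binomial(n=8, p=0.47).

For a Binomial distribution, the PMF gives us the probability of each outcome.

Using the PMF formula:
P(X = 4) = 0.269521

Rounded to 4 decimal places: 0.2695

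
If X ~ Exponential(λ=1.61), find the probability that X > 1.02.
0.193554

We have X ~ Exponential(λ=1.61).

P(X > 1.02) = 1 - P(X ≤ 1.02)
                = 1 - F(1.02)
                = 1 - 0.806446
                = 0.193554

So there's approximately a 19.4% chance that X exceeds 1.02.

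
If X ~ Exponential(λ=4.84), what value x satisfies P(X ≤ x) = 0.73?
0.2705

We have X ~ Exponential(λ=4.84).

We want to find x such that P(X ≤ x) = 0.73.

This is the 73rd percentile, which means 73% of values fall below this point.

Using the inverse CDF (quantile function):
x = F⁻¹(0.73) = 0.2705

Verification: P(X ≤ 0.2705) = 0.73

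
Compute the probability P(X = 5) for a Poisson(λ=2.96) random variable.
0.098122

We have X ~ Poisson(λ=2.96).

For a Poisson distribution, the PMF gives us the probability of each outcome.

Using the PMF formula:
P(X = 5) = 0.098122

Rounded to 4 decimal places: 0.0981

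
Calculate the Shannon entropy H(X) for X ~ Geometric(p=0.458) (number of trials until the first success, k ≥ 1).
1.5057 nats

We have X ~ Geometric(p=0.458) (number of trials until the first success, k ≥ 1).

The Shannon entropy measures the uncertainty or information content of the distribution.

For a Geometric distribution with p=0.458 (number of trials until the first success, k ≥ 1):
H(X) = 1.5057 nats

(In bits, this would be 2.1723 bits.)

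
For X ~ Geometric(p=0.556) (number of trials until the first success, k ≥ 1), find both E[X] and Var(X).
E[X] = 1.7986, Var(X) = 1.4363

We have X ~ Geometric(p=0.556) (number of trials until the first success, k ≥ 1).

For a Geometric distribution with p=0.556 (number of trials until the first success, k ≥ 1):

Expected value:
E[X] = 1.7986

Variance:
Var(X) = 1.4363

Standard deviation:
σ = √Var(X) = 1.1984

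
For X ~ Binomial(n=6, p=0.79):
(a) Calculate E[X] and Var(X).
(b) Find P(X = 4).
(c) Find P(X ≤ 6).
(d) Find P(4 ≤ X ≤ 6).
(a) E[X] = 4.7400, Var(X) = 0.9954
(b) P(X = 4) = 0.257655
(c) P(X ≤ 6) = 1.000000
(d) P(4 ≤ X ≤ 6) = 0.888451

We have X ~ Binomial(n=6, p=0.79).

(a) Moments:
E[X] = 4.7400
Var(X) = 0.9954
σ = √Var(X) = 0.9977

(b) Point probability using PMF:
P(X = 4) = 0.257655

(c) Cumulative probability using CDF:
P(X ≤ 6) = F(6) = 1.000000

(d) Range probability:
P(4 ≤ X ≤ 6) = P(X ≤ 6) - P(X ≤ 3)
                   = F(6) - F(3)
                   = 1.000000 - 0.111549
                   = 0.888451

This means approximately 88.8% of outcomes fall in the interval [4, 6].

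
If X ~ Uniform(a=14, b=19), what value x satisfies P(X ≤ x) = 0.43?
16.1500

We have X ~ Uniform(a=14, b=19).

We want to find x such that P(X ≤ x) = 0.43.

This is the 43rd percentile, which means 43% of values fall below this point.

Using the inverse CDF (quantile function):
x = F⁻¹(0.43) = 16.1500

Verification: P(X ≤ 16.1500) = 0.43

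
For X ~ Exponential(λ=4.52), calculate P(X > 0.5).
0.104350

We have X ~ Exponential(λ=4.52).

P(X > 0.5) = 1 - P(X ≤ 0.5)
                = 1 - F(0.5)
                = 1 - 0.895650
                = 0.104350

So there's approximately a 10.4% chance that X exceeds 0.5.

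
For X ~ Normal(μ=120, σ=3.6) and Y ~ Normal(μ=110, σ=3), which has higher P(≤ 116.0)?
Y has higher probability (P(Y ≤ 116.0) = 0.9772 > P(X ≤ 116.0) = 0.1333)

Compute P(≤ 116.0) for each distribution:

X ~ Normal(μ=120, σ=3.6):
P(X ≤ 116.0) = 0.1333

Y ~ Normal(μ=110, σ=3):
P(Y ≤ 116.0) = 0.9772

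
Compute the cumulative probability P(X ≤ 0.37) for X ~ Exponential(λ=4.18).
0.787029

We have X ~ Exponential(λ=4.18).

The CDF gives us P(X ≤ k).

Using the CDF:
P(X ≤ 0.37) = 0.787029

This means there's approximately a 78.7% chance that X is at most 0.37.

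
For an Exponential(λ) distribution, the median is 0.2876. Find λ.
λ = 2.4101

For X ~ Exponential(λ), the CDF is F(x) = 1 - e^(-λx).
The median m satisfies F(m) = 0.5:
1 - e^(-λm) = 0.5
e^(-λm) = 0.5
λm = ln(2)
m = ln(2) / λ

Given m = 0.2876:
λ = ln(2) / 0.2876 = 0.693147 / 0.2876 = 2.4101

Verification: ln(2) / 2.4101 = 0.2876 ✓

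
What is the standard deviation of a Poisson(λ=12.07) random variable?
3.4742

We have X ~ Poisson(λ=12.07).

For a Poisson distribution with λ=12.07:
σ = √Var(X) = 3.4742

The standard deviation is the square root of the variance.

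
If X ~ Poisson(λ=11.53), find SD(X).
3.3956

We have X ~ Poisson(λ=11.53).

For a Poisson distribution with λ=11.53:
σ = √Var(X) = 3.3956

The standard deviation is the square root of the variance.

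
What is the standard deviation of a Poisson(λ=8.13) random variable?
2.8513

We have X ~ Poisson(λ=8.13).

For a Poisson distribution with λ=8.13:
σ = √Var(X) = 2.8513

The standard deviation is the square root of the variance.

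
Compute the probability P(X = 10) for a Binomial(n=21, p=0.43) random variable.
0.157302

We have X ~ Binomial(n=21, p=0.43).

For a Binomial distribution, the PMF gives us the probability of each outcome.

Using the PMF formula:
P(X = 10) = 0.157302

Rounded to 4 decimal places: 0.1573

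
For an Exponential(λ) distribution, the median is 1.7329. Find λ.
λ = 0.4000

For X ~ Exponential(λ), the CDF is F(x) = 1 - e^(-λx).
The median m satisfies F(m) = 0.5:
1 - e^(-λm) = 0.5
e^(-λm) = 0.5
λm = ln(2)
m = ln(2) / λ

Given m = 1.7329:
λ = ln(2) / 1.7329 = 0.693147 / 1.7329 = 0.4000

Verification: ln(2) / 0.4000 = 1.7329 ✓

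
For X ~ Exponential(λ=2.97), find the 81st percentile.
0.5592

We have X ~ Exponential(λ=2.97).

We want to find x such that P(X ≤ x) = 0.81.

This is the 81st percentile, which means 81% of values fall below this point.

Using the inverse CDF (quantile function):
x = F⁻¹(0.81) = 0.5592

Verification: P(X ≤ 0.5592) = 0.81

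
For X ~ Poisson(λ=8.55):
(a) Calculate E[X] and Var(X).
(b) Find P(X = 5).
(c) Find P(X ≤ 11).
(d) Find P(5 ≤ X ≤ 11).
(a) E[X] = 8.5500, Var(X) = 8.5500
(b) P(X = 5) = 0.073694
(c) P(X ≤ 11) = 0.844366
(d) P(5 ≤ X ≤ 11) = 0.772185

We have X ~ Poisson(λ=8.55).

(a) Moments:
E[X] = 8.5500
Var(X) = 8.5500
σ = √Var(X) = 2.9240

(b) Point probability using PMF:
P(X = 5) = 0.073694

(c) Cumulative probability using CDF:
P(X ≤ 11) = F(11) = 0.844366

(d) Range probability:
P(5 ≤ X ≤ 11) = P(X ≤ 11) - P(X ≤ 4)
                   = F(11) - F(4)
                   = 0.844366 - 0.072180
                   = 0.772185

This means approximately 77.2% of outcomes fall in the interval [5, 11].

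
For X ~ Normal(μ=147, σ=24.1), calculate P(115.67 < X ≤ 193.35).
0.875974

We have X ~ Normal(μ=147, σ=24.1).

To find P(115.67 < X ≤ 193.35), we use:
P(115.67 < X ≤ 193.35) = P(X ≤ 193.35) - P(X ≤ 115.67)
                 = F(193.35) - F(115.67)
                 = 0.972775 - 0.096800
                 = 0.875974

So there's approximately a 87.6% chance that X falls in this range.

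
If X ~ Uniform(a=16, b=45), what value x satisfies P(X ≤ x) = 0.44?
28.7600

We have X ~ Uniform(a=16, b=45).

We want to find x such that P(X ≤ x) = 0.44.

This is the 44th percentile, which means 44% of values fall below this point.

Using the inverse CDF (quantile function):
x = F⁻¹(0.44) = 28.7600

Verification: P(X ≤ 28.7600) = 0.44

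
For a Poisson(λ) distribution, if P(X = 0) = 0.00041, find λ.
λ = 7.7994

For a Poisson(λ) distribution, the PMF at 0 is:
P(X = 0) = λ^0 e^(-λ) / 0! = e^(-λ)

Given P(X = 0) = 0.00041:
e^(-λ) = 0.00041
-λ = ln(0.00041)
λ = -ln(0.00041) = 7.7994

Verification: e^(-7.7994) = 0.00041 ✓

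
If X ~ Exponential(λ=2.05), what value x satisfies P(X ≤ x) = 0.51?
0.3480

We have X ~ Exponential(λ=2.05).

We want to find x such that P(X ≤ x) = 0.51.

This is the 51st percentile, which means 51% of values fall below this point.

Using the inverse CDF (quantile function):
x = F⁻¹(0.51) = 0.3480

Verification: P(X ≤ 0.3480) = 0.51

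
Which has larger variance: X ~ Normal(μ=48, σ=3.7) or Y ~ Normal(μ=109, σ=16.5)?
Y has larger variance (272.2500 > 13.6900)

Compute the variance for each distribution:

X ~ Normal(μ=48, σ=3.7):
Var(X) = 13.6900

Y ~ Normal(μ=109, σ=16.5):
Var(Y) = 272.2500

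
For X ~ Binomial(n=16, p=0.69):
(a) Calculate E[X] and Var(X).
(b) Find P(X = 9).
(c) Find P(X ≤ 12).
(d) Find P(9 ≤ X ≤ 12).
(a) E[X] = 11.0400, Var(X) = 3.4224
(b) P(X = 9) = 0.111583
(c) P(X ≤ 12) = 0.780377
(d) P(9 ≤ X ≤ 12) = 0.692262

We have X ~ Binomial(n=16, p=0.69).

(a) Moments:
E[X] = 11.0400
Var(X) = 3.4224
σ = √Var(X) = 1.8500

(b) Point probability using PMF:
P(X = 9) = 0.111583

(c) Cumulative probability using CDF:
P(X ≤ 12) = F(12) = 0.780377

(d) Range probability:
P(9 ≤ X ≤ 12) = P(X ≤ 12) - P(X ≤ 8)
                   = F(12) - F(8)
                   = 0.780377 - 0.088115
                   = 0.692262

This means approximately 69.2% of outcomes fall in the interval [9, 12].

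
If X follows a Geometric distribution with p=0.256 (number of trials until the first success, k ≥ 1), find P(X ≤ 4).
0.693598

We have X ~ Geometric(p=0.256) (number of trials until the first success, k ≥ 1).

The CDF gives us P(X ≤ k).

Using the CDF:
P(X ≤ 4) = 0.693598

This means there's approximately a 69.4% chance that X is at most 4.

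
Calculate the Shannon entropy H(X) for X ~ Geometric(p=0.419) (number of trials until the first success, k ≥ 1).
1.6228 nats

We have X ~ Geometric(p=0.419) (number of trials until the first success, k ≥ 1).

The Shannon entropy measures the uncertainty or information content of the distribution.

For a Geometric distribution with p=0.419 (number of trials until the first success, k ≥ 1):
H(X) = 1.6228 nats

(In bits, this would be 2.3413 bits.)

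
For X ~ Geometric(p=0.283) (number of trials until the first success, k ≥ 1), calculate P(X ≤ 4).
0.735713

We have X ~ Geometric(p=0.283) (number of trials until the first success, k ≥ 1).

The CDF gives us P(X ≤ k).

Using the CDF:
P(X ≤ 4) = 0.735713

This means there's approximately a 73.6% chance that X is at most 4.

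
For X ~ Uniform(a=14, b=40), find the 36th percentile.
23.3600

We have X ~ Uniform(a=14, b=40).

We want to find x such that P(X ≤ x) = 0.36.

This is the 36th percentile, which means 36% of values fall below this point.

Using the inverse CDF (quantile function):
x = F⁻¹(0.36) = 23.3600

Verification: P(X ≤ 23.3600) = 0.36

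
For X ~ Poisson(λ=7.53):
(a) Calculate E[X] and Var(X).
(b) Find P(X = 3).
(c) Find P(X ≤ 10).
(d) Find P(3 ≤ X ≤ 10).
(a) E[X] = 7.5300, Var(X) = 7.5300
(b) P(X = 3) = 0.038194
(c) P(X ≤ 10) = 0.859650
(d) P(3 ≤ X ≤ 10) = 0.839855

We have X ~ Poisson(λ=7.53).

(a) Moments:
E[X] = 7.5300
Var(X) = 7.5300
σ = √Var(X) = 2.7441

(b) Point probability using PMF:
P(X = 3) = 0.038194

(c) Cumulative probability using CDF:
P(X ≤ 10) = F(10) = 0.859650

(d) Range probability:
P(3 ≤ X ≤ 10) = P(X ≤ 10) - P(X ≤ 2)
                   = F(10) - F(2)
                   = 0.859650 - 0.019795
                   = 0.839855

This means approximately 84.0% of outcomes fall in the interval [3, 10].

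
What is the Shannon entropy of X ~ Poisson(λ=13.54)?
2.7154 nats

We have X ~ Poisson(λ=13.54).

The Shannon entropy measures the uncertainty or information content of the distribution.

For a Poisson distribution with λ=13.54:
H(X) = 2.7154 nats

(In bits, this would be 3.9174 bits.)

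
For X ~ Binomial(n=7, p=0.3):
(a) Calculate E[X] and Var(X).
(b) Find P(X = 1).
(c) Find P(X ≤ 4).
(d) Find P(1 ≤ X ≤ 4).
(a) E[X] = 2.1000, Var(X) = 1.4700
(b) P(X = 1) = 0.247063
(c) P(X ≤ 4) = 0.971205
(d) P(1 ≤ X ≤ 4) = 0.888850

We have X ~ Binomial(n=7, p=0.3).

(a) Moments:
E[X] = 2.1000
Var(X) = 1.4700
σ = √Var(X) = 1.2124

(b) Point probability using PMF:
P(X = 1) = 0.247063

(c) Cumulative probability using CDF:
P(X ≤ 4) = F(4) = 0.971205

(d) Range probability:
P(1 ≤ X ≤ 4) = P(X ≤ 4) - P(X ≤ 0)
                   = F(4) - F(0)
                   = 0.971205 - 0.082354
                   = 0.888850

This means approximately 88.9% of outcomes fall in the interval [1, 4].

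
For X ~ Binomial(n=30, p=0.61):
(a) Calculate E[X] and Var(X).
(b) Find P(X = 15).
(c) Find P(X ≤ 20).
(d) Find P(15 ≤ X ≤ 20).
(a) E[X] = 18.3000, Var(X) = 7.1370
(b) P(X = 15) = 0.068640
(c) P(X ≤ 20) = 0.793358
(d) P(15 ≤ X ≤ 20) = 0.714516

We have X ~ Binomial(n=30, p=0.61).

(a) Moments:
E[X] = 18.3000
Var(X) = 7.1370
σ = √Var(X) = 2.6715

(b) Point probability using PMF:
P(X = 15) = 0.068640

(c) Cumulative probability using CDF:
P(X ≤ 20) = F(20) = 0.793358

(d) Range probability:
P(15 ≤ X ≤ 20) = P(X ≤ 20) - P(X ≤ 14)
                   = F(20) - F(14)
                   = 0.793358 - 0.078841
                   = 0.714516

This means approximately 71.5% of outcomes fall in the interval [15, 20].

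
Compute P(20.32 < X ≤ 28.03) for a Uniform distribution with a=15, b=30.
0.514000

We have X ~ Uniform(a=15, b=30).

To find P(20.32 < X ≤ 28.03), we use:
P(20.32 < X ≤ 28.03) = P(X ≤ 28.03) - P(X ≤ 20.32)
                 = F(28.03) - F(20.32)
                 = 0.868667 - 0.354667
                 = 0.514000

So there's approximately a 51.4% chance that X falls in this range.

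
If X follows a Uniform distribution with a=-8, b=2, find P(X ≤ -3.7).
0.430000

We have X ~ Uniform(a=-8, b=2).

The CDF gives us P(X ≤ k).

Using the CDF:
P(X ≤ -3.7) = 0.430000

This means there's approximately a 43.0% chance that X is at most -3.7.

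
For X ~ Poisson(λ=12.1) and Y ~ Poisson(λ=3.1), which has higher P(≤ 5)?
Y has higher probability (P(Y ≤ 5) = 0.9057 > P(X ≤ 5) = 0.0191)

Compute P(≤ 5) for each distribution:

X ~ Poisson(λ=12.1):
P(X ≤ 5) = 0.0191

Y ~ Poisson(λ=3.1):
P(Y ≤ 5) = 0.9057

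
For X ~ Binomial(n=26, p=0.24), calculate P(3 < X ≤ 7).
0.628851

We have X ~ Binomial(n=26, p=0.24).

To find P(3 < X ≤ 7), we use:
P(3 < X ≤ 7) = P(X ≤ 7) - P(X ≤ 3)
                 = F(7) - F(3)
                 = 0.727210 - 0.098359
                 = 0.628851

So there's approximately a 62.9% chance that X falls in this range.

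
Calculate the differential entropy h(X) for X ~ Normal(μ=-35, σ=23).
4.5544 nats

We have X ~ Normal(μ=-35, σ=23).

The differential entropy measures the uncertainty or information content of the distribution.

For a Normal distribution with μ=-35, σ=23:
h(X) = 4.5544 nats

(In bits, this would be 6.5707 bits.)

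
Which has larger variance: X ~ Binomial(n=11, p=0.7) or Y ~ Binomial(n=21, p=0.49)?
Y has larger variance (5.2479 > 2.3100)

Compute the variance for each distribution:

X ~ Binomial(n=11, p=0.7):
Var(X) = 2.3100

Y ~ Binomial(n=21, p=0.49):
Var(Y) = 5.2479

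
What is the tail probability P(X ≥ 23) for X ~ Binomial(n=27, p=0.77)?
0.222303

We have X ~ Binomial(n=27, p=0.77).

For discrete distributions, P(X ≥ 23) = 1 - P(X ≤ 22).

P(X ≤ 22) = 0.777697
P(X ≥ 23) = 1 - 0.777697 = 0.222303

So there's approximately a 22.2% chance that X is at least 23.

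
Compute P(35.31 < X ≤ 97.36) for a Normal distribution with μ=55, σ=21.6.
0.794070

We have X ~ Normal(μ=55, σ=21.6).

To find P(35.31 < X ≤ 97.36), we use:
P(35.31 < X ≤ 97.36) = P(X ≤ 97.36) - P(X ≤ 35.31)
                 = F(97.36) - F(35.31)
                 = 0.975067 - 0.180996
                 = 0.794070

So there's approximately a 79.4% chance that X falls in this range.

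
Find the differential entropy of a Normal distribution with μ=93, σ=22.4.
4.5280 nats

We have X ~ Normal(μ=93, σ=22.4).

The differential entropy measures the uncertainty or information content of the distribution.

For a Normal distribution with μ=93, σ=22.4:
h(X) = 4.5280 nats

(In bits, this would be 6.5325 bits.)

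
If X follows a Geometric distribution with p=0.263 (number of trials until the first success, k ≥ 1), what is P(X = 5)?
0.077594

We have X ~ Geometric(p=0.263) (number of trials until the first success, k ≥ 1).

For a Geometric distribution, the PMF gives us the probability of each outcome.

Using the PMF formula:
P(X = 5) = 0.077594

Rounded to 4 decimal places: 0.0776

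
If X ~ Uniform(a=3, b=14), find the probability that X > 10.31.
0.335455

We have X ~ Uniform(a=3, b=14).

P(X > 10.31) = 1 - P(X ≤ 10.31)
                = 1 - F(10.31)
                = 1 - 0.664545
                = 0.335455

So there's approximately a 33.5% chance that X exceeds 10.31.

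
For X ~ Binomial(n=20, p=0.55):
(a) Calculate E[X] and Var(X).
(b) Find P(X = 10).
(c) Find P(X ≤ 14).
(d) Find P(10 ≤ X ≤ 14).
(a) E[X] = 11.0000, Var(X) = 4.9500
(b) P(X = 10) = 0.159349
(c) P(X ≤ 14) = 0.944666
(d) P(10 ≤ X ≤ 14) = 0.695376

We have X ~ Binomial(n=20, p=0.55).

(a) Moments:
E[X] = 11.0000
Var(X) = 4.9500
σ = √Var(X) = 2.2249

(b) Point probability using PMF:
P(X = 10) = 0.159349

(c) Cumulative probability using CDF:
P(X ≤ 14) = F(14) = 0.944666

(d) Range probability:
P(10 ≤ X ≤ 14) = P(X ≤ 14) - P(X ≤ 9)
                   = F(14) - F(9)
                   = 0.944666 - 0.249289
                   = 0.695376

This means approximately 69.5% of outcomes fall in the interval [10, 14].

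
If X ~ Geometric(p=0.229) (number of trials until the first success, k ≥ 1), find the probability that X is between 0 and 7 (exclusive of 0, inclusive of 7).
0.838050

We have X ~ Geometric(p=0.229) (number of trials until the first success, k ≥ 1).

To find P(0 < X ≤ 7), we use:
P(0 < X ≤ 7) = P(X ≤ 7) - P(X ≤ 0)
                 = F(7) - F(0)
                 = 0.838050 - 0.000000
                 = 0.838050

So there's approximately a 83.8% chance that X falls in this range.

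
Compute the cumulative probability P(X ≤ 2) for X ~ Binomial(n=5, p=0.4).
0.682560

We have X ~ Binomial(n=5, p=0.4).

The CDF gives us P(X ≤ k).

Using the CDF:
P(X ≤ 2) = 0.682560

This means there's approximately a 68.3% chance that X is at most 2.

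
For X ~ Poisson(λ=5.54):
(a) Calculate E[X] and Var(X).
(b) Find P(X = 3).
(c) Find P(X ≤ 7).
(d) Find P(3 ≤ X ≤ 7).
(a) E[X] = 5.5400, Var(X) = 5.5400
(b) P(X = 3) = 0.111272
(c) P(X ≤ 7) = 0.804521
(d) P(3 ≤ X ≤ 7) = 0.718585

We have X ~ Poisson(λ=5.54).

(a) Moments:
E[X] = 5.5400
Var(X) = 5.5400
σ = √Var(X) = 2.3537

(b) Point probability using PMF:
P(X = 3) = 0.111272

(c) Cumulative probability using CDF:
P(X ≤ 7) = F(7) = 0.804521

(d) Range probability:
P(3 ≤ X ≤ 7) = P(X ≤ 7) - P(X ≤ 2)
                   = F(7) - F(2)
                   = 0.804521 - 0.085935
                   = 0.718585

This means approximately 71.9% of outcomes fall in the interval [3, 7].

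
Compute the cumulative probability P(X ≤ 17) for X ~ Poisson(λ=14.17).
0.814864

We have X ~ Poisson(λ=14.17).

The CDF gives us P(X ≤ k).

Using the CDF:
P(X ≤ 17) = 0.814864

This means there's approximately a 81.5% chance that X is at most 17.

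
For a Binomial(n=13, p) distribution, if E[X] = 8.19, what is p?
p = 0.63

For a Binomial(n, p) distribution:
E[X] = n × p

Given n = 13 and E[X] = 8.19:
8.19 = 13 × p
p = 8.19 / 13 = 0.63

Verification: Binomial(13, 0.63) has E[X] = 8.19 ✓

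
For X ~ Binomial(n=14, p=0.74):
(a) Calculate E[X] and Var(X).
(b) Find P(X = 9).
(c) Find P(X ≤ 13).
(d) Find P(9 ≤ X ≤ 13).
(a) E[X] = 10.3600, Var(X) = 2.6936
(b) P(X = 9) = 0.158276
(c) P(X ≤ 13) = 0.985235
(d) P(9 ≤ X ≤ 13) = 0.855131

We have X ~ Binomial(n=14, p=0.74).

(a) Moments:
E[X] = 10.3600
Var(X) = 2.6936
σ = √Var(X) = 1.6412

(b) Point probability using PMF:
P(X = 9) = 0.158276

(c) Cumulative probability using CDF:
P(X ≤ 13) = F(13) = 0.985235

(d) Range probability:
P(9 ≤ X ≤ 13) = P(X ≤ 13) - P(X ≤ 8)
                   = F(13) - F(8)
                   = 0.985235 - 0.130104
                   = 0.855131

This means approximately 85.5% of outcomes fall in the interval [9, 13].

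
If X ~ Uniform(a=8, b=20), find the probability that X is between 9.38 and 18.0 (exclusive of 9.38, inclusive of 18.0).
0.718333

We have X ~ Uniform(a=8, b=20).

To find P(9.38 < X ≤ 18.0), we use:
P(9.38 < X ≤ 18.0) = P(X ≤ 18.0) - P(X ≤ 9.38)
                 = F(18.0) - F(9.38)
                 = 0.833333 - 0.115000
                 = 0.718333

So there's approximately a 71.8% chance that X falls in this range.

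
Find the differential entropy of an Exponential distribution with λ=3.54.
-0.2641 nats

We have X ~ Exponential(λ=3.54).

The differential entropy measures the uncertainty or information content of the distribution.

For an Exponential distribution with λ=3.54:
h(X) = -0.2641 nats

(In bits, this would be -0.3811 bits.)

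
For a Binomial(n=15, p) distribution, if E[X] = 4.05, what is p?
p = 0.27

For a Binomial(n, p) distribution:
E[X] = n × p

Given n = 15 and E[X] = 4.05:
4.05 = 15 × p
p = 4.05 / 15 = 0.27

Verification: Binomial(15, 0.27) has E[X] = 4.05 ✓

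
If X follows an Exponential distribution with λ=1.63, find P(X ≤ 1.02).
0.810355

We have X ~ Exponential(λ=1.63).

The CDF gives us P(X ≤ k).

Using the CDF:
P(X ≤ 1.02) = 0.810355

This means there's approximately a 81.0% chance that X is at most 1.02.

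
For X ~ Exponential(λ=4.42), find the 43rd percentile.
0.1272

We have X ~ Exponential(λ=4.42).

We want to find x such that P(X ≤ x) = 0.43.

This is the 43rd percentile, which means 43% of values fall below this point.

Using the inverse CDF (quantile function):
x = F⁻¹(0.43) = 0.1272

Verification: P(X ≤ 0.1272) = 0.43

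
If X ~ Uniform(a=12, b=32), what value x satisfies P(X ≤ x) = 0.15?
15.0000

We have X ~ Uniform(a=12, b=32).

We want to find x such that P(X ≤ x) = 0.15.

This is the 15th percentile, which means 15% of values fall below this point.

Using the inverse CDF (quantile function):
x = F⁻¹(0.15) = 15.0000

Verification: P(X ≤ 15.0000) = 0.15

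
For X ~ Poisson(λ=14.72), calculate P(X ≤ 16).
0.690738

We have X ~ Poisson(λ=14.72).

The CDF gives us P(X ≤ k).

Using the CDF:
P(X ≤ 16) = 0.690738

This means there's approximately a 69.1% chance that X is at most 16.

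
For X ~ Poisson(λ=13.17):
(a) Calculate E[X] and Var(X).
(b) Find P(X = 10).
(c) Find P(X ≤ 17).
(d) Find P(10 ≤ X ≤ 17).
(a) E[X] = 13.1700, Var(X) = 13.1700
(b) P(X = 10) = 0.082497
(c) P(X ≤ 17) = 0.880876
(d) P(10 ≤ X ≤ 17) = 0.726002

We have X ~ Poisson(λ=13.17).

(a) Moments:
E[X] = 13.1700
Var(X) = 13.1700
σ = √Var(X) = 3.6290

(b) Point probability using PMF:
P(X = 10) = 0.082497

(c) Cumulative probability using CDF:
P(X ≤ 17) = F(17) = 0.880876

(d) Range probability:
P(10 ≤ X ≤ 17) = P(X ≤ 17) - P(X ≤ 9)
                   = F(17) - F(9)
                   = 0.880876 - 0.154874
                   = 0.726002

This means approximately 72.6% of outcomes fall in the interval [10, 17].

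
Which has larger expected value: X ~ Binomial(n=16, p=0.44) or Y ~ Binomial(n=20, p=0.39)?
Y has larger mean (7.8000 > 7.0400)

Compute the expected value for each distribution:

X ~ Binomial(n=16, p=0.44):
E[X] = 7.0400

Y ~ Binomial(n=20, p=0.39):
E[Y] = 7.8000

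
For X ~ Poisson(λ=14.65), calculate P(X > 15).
0.396107

We have X ~ Poisson(λ=14.65).

P(X > 15) = 1 - P(X ≤ 15)
                = 1 - F(15)
                = 1 - 0.603893
                = 0.396107

So there's approximately a 39.6% chance that X exceeds 15.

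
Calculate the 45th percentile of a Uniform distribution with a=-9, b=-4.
-6.7500

We have X ~ Uniform(a=-9, b=-4).

We want to find x such that P(X ≤ x) = 0.45.

This is the 45th percentile, which means 45% of values fall below this point.

Using the inverse CDF (quantile function):
x = F⁻¹(0.45) = -6.7500

Verification: P(X ≤ -6.7500) = 0.45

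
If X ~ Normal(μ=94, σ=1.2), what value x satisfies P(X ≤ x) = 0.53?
94.0903

We have X ~ Normal(μ=94, σ=1.2).

We want to find x such that P(X ≤ x) = 0.53.

This is the 53rd percentile, which means 53% of values fall below this point.

Using the inverse CDF (quantile function):
x = F⁻¹(0.53) = 94.0903

Verification: P(X ≤ 94.0903) = 0.53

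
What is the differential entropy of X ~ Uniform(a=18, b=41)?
3.1355 nats

We have X ~ Uniform(a=18, b=41).

The differential entropy measures the uncertainty or information content of the distribution.

For a Uniform distribution with a=18, b=41:
h(X) = 3.1355 nats

(In bits, this would be 4.5236 bits.)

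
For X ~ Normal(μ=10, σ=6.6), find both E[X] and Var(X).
E[X] = 10.0000, Var(X) = 43.5600

We have X ~ Normal(μ=10, σ=6.6).

For a Normal distribution with μ=10, σ=6.6:

Expected value:
E[X] = 10.0000

Variance:
Var(X) = 43.5600

Standard deviation:
σ = √Var(X) = 6.6000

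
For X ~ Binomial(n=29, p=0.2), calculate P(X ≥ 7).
0.357139

We have X ~ Binomial(n=29, p=0.2).

For discrete distributions, P(X ≥ 7) = 1 - P(X ≤ 6).

P(X ≤ 6) = 0.642861
P(X ≥ 7) = 1 - 0.642861 = 0.357139

So there's approximately a 35.7% chance that X is at least 7.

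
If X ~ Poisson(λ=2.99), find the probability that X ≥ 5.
0.183059

We have X ~ Poisson(λ=2.99).

For discrete distributions, P(X ≥ 5) = 1 - P(X ≤ 4).

P(X ≤ 4) = 0.816941
P(X ≥ 5) = 1 - 0.816941 = 0.183059

So there's approximately a 18.3% chance that X is at least 5.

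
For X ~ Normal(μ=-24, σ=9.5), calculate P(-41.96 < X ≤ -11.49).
0.876710

We have X ~ Normal(μ=-24, σ=9.5).

To find P(-41.96 < X ≤ -11.49), we use:
P(-41.96 < X ≤ -11.49) = P(X ≤ -11.49) - P(X ≤ -41.96)
                 = F(-11.49) - F(-41.96)
                 = 0.906054 - 0.029344
                 = 0.876710

So there's approximately a 87.7% chance that X falls in this range.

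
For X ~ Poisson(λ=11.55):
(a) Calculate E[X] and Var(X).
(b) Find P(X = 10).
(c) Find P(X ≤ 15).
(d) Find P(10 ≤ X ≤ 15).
(a) E[X] = 11.5500, Var(X) = 11.5500
(b) P(X = 10) = 0.112190
(c) P(X ≤ 15) = 0.875119
(d) P(10 ≤ X ≤ 15) = 0.591208

We have X ~ Poisson(λ=11.55).

(a) Moments:
E[X] = 11.5500
Var(X) = 11.5500
σ = √Var(X) = 3.3985

(b) Point probability using PMF:
P(X = 10) = 0.112190

(c) Cumulative probability using CDF:
P(X ≤ 15) = F(15) = 0.875119

(d) Range probability:
P(10 ≤ X ≤ 15) = P(X ≤ 15) - P(X ≤ 9)
                   = F(15) - F(9)
                   = 0.875119 - 0.283911
                   = 0.591208

This means approximately 59.1% of outcomes fall in the interval [10, 15].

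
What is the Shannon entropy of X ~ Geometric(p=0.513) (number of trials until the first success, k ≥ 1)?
1.3505 nats

We have X ~ Geometric(p=0.513) (number of trials until the first success, k ≥ 1).

The Shannon entropy measures the uncertainty or information content of the distribution.

For a Geometric distribution with p=0.513 (number of trials until the first success, k ≥ 1):
H(X) = 1.3505 nats

(In bits, this would be 1.9484 bits.)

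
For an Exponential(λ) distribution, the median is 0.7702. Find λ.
λ = 0.9000

For X ~ Exponential(λ), the CDF is F(x) = 1 - e^(-λx).
The median m satisfies F(m) = 0.5:
1 - e^(-λm) = 0.5
e^(-λm) = 0.5
λm = ln(2)
m = ln(2) / λ

Given m = 0.7702:
λ = ln(2) / 0.7702 = 0.693147 / 0.7702 = 0.9000

Verification: ln(2) / 0.9000 = 0.7702 ✓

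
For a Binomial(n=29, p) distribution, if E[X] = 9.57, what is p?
p = 0.33

For a Binomial(n, p) distribution:
E[X] = n × p

Given n = 29 and E[X] = 9.57:
9.57 = 29 × p
p = 9.57 / 29 = 0.33

Verification: Binomial(29, 0.33) has E[X] = 9.57 ✓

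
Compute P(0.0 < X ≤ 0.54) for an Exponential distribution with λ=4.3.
0.901923

We have X ~ Exponential(λ=4.3).

To find P(0.0 < X ≤ 0.54), we use:
P(0.0 < X ≤ 0.54) = P(X ≤ 0.54) - P(X ≤ 0.0)
                 = F(0.54) - F(0.0)
                 = 0.901923 - 0.000000
                 = 0.901923

So there's approximately a 90.2% chance that X falls in this range.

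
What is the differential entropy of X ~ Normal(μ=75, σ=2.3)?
2.2518 nats

We have X ~ Normal(μ=75, σ=2.3).

The differential entropy measures the uncertainty or information content of the distribution.

For a Normal distribution with μ=75, σ=2.3:
h(X) = 2.2518 nats

(In bits, this would be 3.2487 bits.)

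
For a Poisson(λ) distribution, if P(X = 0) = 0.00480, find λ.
λ = 5.3391

For a Poisson(λ) distribution, the PMF at 0 is:
P(X = 0) = λ^0 e^(-λ) / 0! = e^(-λ)

Given P(X = 0) = 0.00480:
e^(-λ) = 0.00480
-λ = ln(0.00480)
λ = -ln(0.00480) = 5.3391

Verification: e^(-5.3391) = 0.00480 ✓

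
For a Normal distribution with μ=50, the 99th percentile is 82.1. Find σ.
σ = 13.7985

For X ~ Normal(μ, σ), the p-th percentile satisfies x = μ + z_p × σ,
where z_p = Φ⁻¹(p) is the standard normal quantile.

Step 1: z_{0.99} = Φ⁻¹(0.99) = 2.3263

Step 2: Solve for σ:
82.1 = 50 + 2.3263 × σ
σ = (82.1 - 50) / 2.3263
σ = 32.10 / 2.3263
σ = 13.7985

Verification: μ + z × σ = 50 + 2.3263 × 13.7985 = 82.10 ✓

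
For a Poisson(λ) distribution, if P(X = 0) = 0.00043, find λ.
λ = 7.7517

For a Poisson(λ) distribution, the PMF at 0 is:
P(X = 0) = λ^0 e^(-λ) / 0! = e^(-λ)

Given P(X = 0) = 0.00043:
e^(-λ) = 0.00043
-λ = ln(0.00043)
λ = -ln(0.00043) = 7.7517

Verification: e^(-7.7517) = 0.00043 ✓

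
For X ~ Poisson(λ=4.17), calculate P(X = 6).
0.112843

We have X ~ Poisson(λ=4.17).

For a Poisson distribution, the PMF gives us the probability of each outcome.

Using the PMF formula:
P(X = 6) = 0.112843

Rounded to 4 decimal places: 0.1128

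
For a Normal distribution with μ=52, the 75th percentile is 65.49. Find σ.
σ = 20.0003

For X ~ Normal(μ, σ), the p-th percentile satisfies x = μ + z_p × σ,
where z_p = Φ⁻¹(p) is the standard normal quantile.

Step 1: z_{0.75} = Φ⁻¹(0.75) = 0.6745

Step 2: Solve for σ:
65.49 = 52 + 0.6745 × σ
σ = (65.49 - 52) / 0.6745
σ = 13.49 / 0.6745
σ = 20.0003

Verification: μ + z × σ = 52 + 0.6745 × 20.0003 = 65.49 ✓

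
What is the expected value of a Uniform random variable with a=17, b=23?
20.0000

We have X ~ Uniform(a=17, b=23).

For a Uniform distribution with a=17, b=23:
E[X] = 20.0000

This is the expected (average) value of X.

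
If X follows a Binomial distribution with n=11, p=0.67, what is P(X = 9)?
0.162954

We have X ~ Binomial(n=11, p=0.67).

For a Binomial distribution, the PMF gives us the probability of each outcome.

Using the PMF formula:
P(X = 9) = 0.162954

Rounded to 4 decimal places: 0.1630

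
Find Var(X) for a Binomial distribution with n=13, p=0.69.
2.7807

We have X ~ Binomial(n=13, p=0.69).

For a Binomial distribution with n=13, p=0.69:
Var(X) = 2.7807

The variance measures the spread of the distribution around the mean.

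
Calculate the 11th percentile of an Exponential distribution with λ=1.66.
0.0702

We have X ~ Exponential(λ=1.66).

We want to find x such that P(X ≤ x) = 0.11.

This is the 11th percentile, which means 11% of values fall below this point.

Using the inverse CDF (quantile function):
x = F⁻¹(0.11) = 0.0702

Verification: P(X ≤ 0.0702) = 0.11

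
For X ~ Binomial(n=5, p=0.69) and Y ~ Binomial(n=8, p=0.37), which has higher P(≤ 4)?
Y has higher probability (P(Y ≤ 4) = 0.8693 > P(X ≤ 4) = 0.8436)

Compute P(≤ 4) for each distribution:

X ~ Binomial(n=5, p=0.69):
P(X ≤ 4) = 0.8436

Y ~ Binomial(n=8, p=0.37):
P(Y ≤ 4) = 0.8693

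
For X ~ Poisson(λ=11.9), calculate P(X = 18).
0.024288

We have X ~ Poisson(λ=11.9).

For a Poisson distribution, the PMF gives us the probability of each outcome.

Using the PMF formula:
P(X = 18) = 0.024288

Rounded to 4 decimal places: 0.0243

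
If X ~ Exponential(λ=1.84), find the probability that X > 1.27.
0.096636

We have X ~ Exponential(λ=1.84).

P(X > 1.27) = 1 - P(X ≤ 1.27)
                = 1 - F(1.27)
                = 1 - 0.903364
                = 0.096636

So there's approximately a 9.7% chance that X exceeds 1.27.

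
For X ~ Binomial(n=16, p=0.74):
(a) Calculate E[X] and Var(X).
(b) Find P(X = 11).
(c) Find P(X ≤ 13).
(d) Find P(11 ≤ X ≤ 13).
(a) E[X] = 11.8400, Var(X) = 3.0784
(b) P(X = 11) = 0.189103
(c) P(X ≤ 13) = 0.826684
(d) P(11 ≤ X ≤ 13) = 0.609750

We have X ~ Binomial(n=16, p=0.74).

(a) Moments:
E[X] = 11.8400
Var(X) = 3.0784
σ = √Var(X) = 1.7545

(b) Point probability using PMF:
P(X = 11) = 0.189103

(c) Cumulative probability using CDF:
P(X ≤ 13) = F(13) = 0.826684

(d) Range probability:
P(11 ≤ X ≤ 13) = P(X ≤ 13) - P(X ≤ 10)
                   = F(13) - F(10)
                   = 0.826684 - 0.216934
                   = 0.609750

This means approximately 61.0% of outcomes fall in the interval [11, 13].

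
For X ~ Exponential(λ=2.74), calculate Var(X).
0.1332

We have X ~ Exponential(λ=2.74).

For an Exponential distribution with λ=2.74:
Var(X) = 0.1332

The variance measures the spread of the distribution around the mean.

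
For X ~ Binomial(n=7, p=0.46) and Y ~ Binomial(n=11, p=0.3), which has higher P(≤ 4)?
X has higher probability (P(X ≤ 4) = 0.8337 > P(Y ≤ 4) = 0.7897)

Compute P(≤ 4) for each distribution:

X ~ Binomial(n=7, p=0.46):
P(X ≤ 4) = 0.8337

Y ~ Binomial(n=11, p=0.3):
P(Y ≤ 4) = 0.7897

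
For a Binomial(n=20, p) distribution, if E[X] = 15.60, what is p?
p = 0.78

For a Binomial(n, p) distribution:
E[X] = n × p

Given n = 20 and E[X] = 15.60:
15.60 = 20 × p
p = 15.60 / 20 = 0.78

Verification: Binomial(20, 0.78) has E[X] = 15.60 ✓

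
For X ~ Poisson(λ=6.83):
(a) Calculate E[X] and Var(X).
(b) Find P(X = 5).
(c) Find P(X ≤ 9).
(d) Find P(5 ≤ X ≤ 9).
(a) E[X] = 6.8300, Var(X) = 6.8300
(b) P(X = 5) = 0.133872
(c) P(X ≤ 9) = 0.847308
(d) P(5 ≤ X ≤ 9) = 0.658235

We have X ~ Poisson(λ=6.83).

(a) Moments:
E[X] = 6.8300
Var(X) = 6.8300
σ = √Var(X) = 2.6134

(b) Point probability using PMF:
P(X = 5) = 0.133872

(c) Cumulative probability using CDF:
P(X ≤ 9) = F(9) = 0.847308

(d) Range probability:
P(5 ≤ X ≤ 9) = P(X ≤ 9) - P(X ≤ 4)
                   = F(9) - F(4)
                   = 0.847308 - 0.189072
                   = 0.658235

This means approximately 65.8% of outcomes fall in the interval [5, 9].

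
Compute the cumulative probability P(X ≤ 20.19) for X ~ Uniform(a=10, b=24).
0.727857

We have X ~ Uniform(a=10, b=24).

The CDF gives us P(X ≤ k).

Using the CDF:
P(X ≤ 20.19) = 0.727857

This means there's approximately a 72.8% chance that X is at most 20.19.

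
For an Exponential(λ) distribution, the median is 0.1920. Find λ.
λ = 3.6101

For X ~ Exponential(λ), the CDF is F(x) = 1 - e^(-λx).
The median m satisfies F(m) = 0.5:
1 - e^(-λm) = 0.5
e^(-λm) = 0.5
λm = ln(2)
m = ln(2) / λ

Given m = 0.1920:
λ = ln(2) / 0.1920 = 0.693147 / 0.1920 = 3.6101

Verification: ln(2) / 3.6101 = 0.1920 ✓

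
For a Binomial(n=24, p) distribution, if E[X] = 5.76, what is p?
p = 0.24

For a Binomial(n, p) distribution:
E[X] = n × p

Given n = 24 and E[X] = 5.76:
5.76 = 24 × p
p = 5.76 / 24 = 0.24

Verification: Binomial(24, 0.24) has E[X] = 5.76 ✓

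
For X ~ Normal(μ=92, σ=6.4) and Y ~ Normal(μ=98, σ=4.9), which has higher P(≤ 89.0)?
X has higher probability (P(X ≤ 89.0) = 0.3196 > P(Y ≤ 89.0) = 0.0331)

Compute P(≤ 89.0) for each distribution:

X ~ Normal(μ=92, σ=6.4):
P(X ≤ 89.0) = 0.3196

Y ~ Normal(μ=98, σ=4.9):
P(Y ≤ 89.0) = 0.0331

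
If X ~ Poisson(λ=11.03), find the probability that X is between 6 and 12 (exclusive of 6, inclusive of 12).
0.608019

We have X ~ Poisson(λ=11.03).

To find P(6 < X ≤ 12), we use:
P(6 < X ≤ 12) = P(X ≤ 12) - P(X ≤ 6)
                 = F(12) - F(6)
                 = 0.685409 - 0.077390
                 = 0.608019

So there's approximately a 60.8% chance that X falls in this range.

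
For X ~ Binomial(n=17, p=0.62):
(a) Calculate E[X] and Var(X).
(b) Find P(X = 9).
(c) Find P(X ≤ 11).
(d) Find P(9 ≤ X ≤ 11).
(a) E[X] = 10.5400, Var(X) = 4.0052
(b) P(X = 9) = 0.143080
(c) P(X ≤ 11) = 0.677797
(d) P(9 ≤ X ≤ 11) = 0.523743

We have X ~ Binomial(n=17, p=0.62).

(a) Moments:
E[X] = 10.5400
Var(X) = 4.0052
σ = √Var(X) = 2.0013

(b) Point probability using PMF:
P(X = 9) = 0.143080

(c) Cumulative probability using CDF:
P(X ≤ 11) = F(11) = 0.677797

(d) Range probability:
P(9 ≤ X ≤ 11) = P(X ≤ 11) - P(X ≤ 8)
                   = F(11) - F(8)
                   = 0.677797 - 0.154054
                   = 0.523743

This means approximately 52.4% of outcomes fall in the interval [9, 11].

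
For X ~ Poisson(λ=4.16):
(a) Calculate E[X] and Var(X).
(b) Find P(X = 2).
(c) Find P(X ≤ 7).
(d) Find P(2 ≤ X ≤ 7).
(a) E[X] = 4.1600, Var(X) = 4.1600
(b) P(X = 2) = 0.135049
(c) P(X ≤ 7) = 0.938764
(d) P(2 ≤ X ≤ 7) = 0.858229

We have X ~ Poisson(λ=4.16).

(a) Moments:
E[X] = 4.1600
Var(X) = 4.1600
σ = √Var(X) = 2.0396

(b) Point probability using PMF:
P(X = 2) = 0.135049

(c) Cumulative probability using CDF:
P(X ≤ 7) = F(7) = 0.938764

(d) Range probability:
P(2 ≤ X ≤ 7) = P(X ≤ 7) - P(X ≤ 1)
                   = F(7) - F(1)
                   = 0.938764 - 0.080535
                   = 0.858229

This means approximately 85.8% of outcomes fall in the interval [2, 7].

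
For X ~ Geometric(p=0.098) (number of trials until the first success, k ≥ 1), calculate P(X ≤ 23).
0.906728

We have X ~ Geometric(p=0.098) (number of trials until the first success, k ≥ 1).

The CDF gives us P(X ≤ k).

Using the CDF:
P(X ≤ 23) = 0.906728

This means there's approximately a 90.7% chance that X is at most 23.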